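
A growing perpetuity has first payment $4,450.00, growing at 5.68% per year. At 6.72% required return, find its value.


Formula: PV = C / (r - g)
Spread: r - g = 0.0672 - 0.0568 = 0.0104
Substituting: PV = $4,450.00 / 0.0104
PV = $427,884.62

$427,884.62


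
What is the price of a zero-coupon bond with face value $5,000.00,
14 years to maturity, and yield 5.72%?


Formula: Price = FV / (1 + r)^n
Substituting: Price = $5,000.00 / (1 + 0.0572)^14
Discount factor: (1.0572)^14 = 2.178714
Price = $5,000.00 / 2.178714 = $2,294.93

$2,294.93


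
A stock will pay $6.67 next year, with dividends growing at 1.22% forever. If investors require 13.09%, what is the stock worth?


Formula: P = D1 / (r - g)
Spread: r - g = 0.1309 - 0.0122 = 0.1187
Substituting: P = $6.67 / 0.1187
P = $56.19

$56.19


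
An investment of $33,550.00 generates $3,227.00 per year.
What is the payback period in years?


Formula: Payback = investment / annual cash flow
Substituting: Payback = $33,550.00 / $3,227.00
Payback = 10.3967 years

10.3967 years


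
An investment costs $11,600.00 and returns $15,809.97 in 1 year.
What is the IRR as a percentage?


Formula: IRR = C1/C0 - 1
Substituting: IRR = $15,809.97 / $11,600.00 - 1
Ratio: 1.362928 - 1 = 0.362928
IRR = 36.2928%

36.2928%


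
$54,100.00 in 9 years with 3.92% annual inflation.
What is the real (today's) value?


Formula: Real value = nominal / (1 + inflation)^years
Price level: (1 + 0.0392)^9 = 1.413488
Real value = $54,100.00 / 1.413488 = $38,274.10

$38,274.10


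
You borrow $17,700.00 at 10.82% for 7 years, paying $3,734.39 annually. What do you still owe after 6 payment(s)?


Formula: Balance = PV*(1+r)^k - PMT*((1+r)^k - 1)/r
Growth: (1 + 0.1082)^6 = 1.85229
Accumulated factor: ((1+r)^k - 1)/r = 7.876983
Balance = $17,700.00 * 1.85229 - $3,734.39 * 7.876983
Balance = $3,369.80

$3,369.80


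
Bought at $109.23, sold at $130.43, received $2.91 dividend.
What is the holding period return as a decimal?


Formula: HPR = (P1 - P0 + D) / P0
Gain: $130.43 - $109.23 + $2.91 = $24.11
HPR = $24.11 / $109.23 = 0.2207

0.2207


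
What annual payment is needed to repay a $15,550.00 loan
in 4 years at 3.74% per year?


Formula: PMT = PV * r / (1 - (1+r)^(-n))
Denominator: 1 - (1 + 0.0374)^(-4) = 0.136594
Numerator: $15,550.00 * 0.0374 = 581.57
PMT = 581.57 / 0.136594 = $4,257.65

$4,257.65


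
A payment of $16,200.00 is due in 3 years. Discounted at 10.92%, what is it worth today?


Formula: PV = FV / (1 + r)^n
Substituting: PV = $16,200.00 / (1 + 0.1092)^3
Discount factor: (1.1092)^3 = 1.364676
PV = $16,200.00 / 1.364676 = $11,870.95

$11,870.95


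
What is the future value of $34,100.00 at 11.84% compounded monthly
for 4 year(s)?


Formula: FV = P * (1 + r/m)^(m*t)
Period rate: r/m = 0.1184 / 12 = 0.009867
Total periods: m*t = 12 * 4 = 48
Growth factor: (1 + 0.009867)^48 = 1.602042
FV = $34,100.00 * 1.602042 = $54,629.62

$54,629.62


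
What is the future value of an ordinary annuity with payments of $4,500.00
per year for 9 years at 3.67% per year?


Formula: FV = PMT * ((1+r)^n - 1) / r
Growth factor: (1 + 0.0367)^9 = 1.383177
Numerator: 1.383177 - 1 = 0.383177
FV = $4,500.00 * 0.383177 / 0.0367 = $46,983.61

$46,983.61


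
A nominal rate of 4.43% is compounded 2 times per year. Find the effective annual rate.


Formula: EAR = (1 + r/m)^m - 1
Period rate: r/m = 0.0443 / 2 = 0.02215
Compounding: (1 + 0.02215)^2 = 1.044791
EAR = 1.044791 - 1 = 0.044791

0.044791


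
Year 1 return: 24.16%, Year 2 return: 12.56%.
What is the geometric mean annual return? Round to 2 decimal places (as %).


Formula: Geometric mean = ((1+r1)*(1+r2))^(1/2) - 1
Product: (1 + 0.2416) * (1 + 0.1256) = 1.2416 * 1.1256 = 1.397545
Square root: 1.397545^0.5 = 1.182178
Geometric mean = 1.182178 - 1 = 0.182178
As percentage: 18.22%

18.22%


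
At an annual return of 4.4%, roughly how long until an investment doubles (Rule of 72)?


Formula: Years ≈ 72 / r
Substituting: Years ≈ 72 / 4.4
Years ≈ 16.4

16.4 years


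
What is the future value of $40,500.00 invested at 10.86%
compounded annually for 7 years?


Formula: FV = P * (1 + r)^n
Substituting: FV = $40,500.00 * (1 + 0.1086)^7
Growth factor: (1.1086)^7 = 2.057899
FV = $40,500.00 * 2.057899 = $83,344.92

$83,344.92


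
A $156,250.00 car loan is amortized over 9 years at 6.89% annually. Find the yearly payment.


Formula: PMT = PV * r / (1 - (1+r)^(-n))
Denominator: 1 - (1 + 0.0689)^(-9) = 0.451008
Numerator: $156,250.00 * 0.0689 = 10765.625
PMT = 10765.625 / 0.451008 = $23,870.16

$23,870.16


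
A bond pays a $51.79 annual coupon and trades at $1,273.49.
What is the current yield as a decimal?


Formula: Current yield = annual coupon / price
Substituting: CY = $51.79 / $1,273.49
CY = 0.040668

0.040668


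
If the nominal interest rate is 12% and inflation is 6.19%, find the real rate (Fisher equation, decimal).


Formula: (1 + r_real) = (1 + r_nom) / (1 + inflation)
Substituting: (1 + r_real) = 1.12 / 1.0619
(1 + r_real) = 1.054713
r_real = 1.054713 - 1 = 0.054713

0.054713


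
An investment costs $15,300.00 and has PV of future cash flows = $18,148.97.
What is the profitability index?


Formula: PI = PV(cash flows) / initial investment
Substituting: PI = $18,148.97 / $15,300.00
PI = 1.1862

1.1862


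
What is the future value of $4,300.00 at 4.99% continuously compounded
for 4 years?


Formula: FV = P * e^(r*t)
Exponent: r*t = 0.0499 * 4 = 0.1996
e^(0.1996) = 1.220914
FV = $4,300.00 * 1.220914 = $5,249.93

$5,249.93


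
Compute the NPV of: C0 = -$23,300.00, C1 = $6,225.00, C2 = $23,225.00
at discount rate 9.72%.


Formula: NPV = C0 + C1/(1+r) + C2/(1+r)^2
Discount C1: $6,225.00 / (1 + 0.0972) = $5,673.53
Discount C2: $23,225.00 / (1 + 0.0972)^2 = $19,292.31
NPV = -$23,300.00 + $5,673.53 + $19,292.31 = $1,665.84

$1,665.84


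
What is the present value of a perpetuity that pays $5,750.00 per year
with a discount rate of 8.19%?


Formula: PV = C / r
Substituting: PV = $5,750.00 / 0.0819
PV = $70,207.57

$70,207.57


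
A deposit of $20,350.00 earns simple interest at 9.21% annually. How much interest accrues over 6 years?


Formula: I = P * r * t
Substituting: I = $20,350.00 * 0.0921 * 6
Step: I = $20,350.00 * 0.5526
I = $11,245.41

$11,245.41


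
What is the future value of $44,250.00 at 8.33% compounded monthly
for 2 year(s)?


Formula: FV = P * (1 + r/m)^(m*t)
Period rate: r/m = 0.0833 / 12 = 0.006942
Total periods: m*t = 12 * 2 = 24
Growth factor: (1 + 0.006942)^24 = 1.180602
FV = $44,250.00 * 1.180602 = $52,241.64

$52,241.64


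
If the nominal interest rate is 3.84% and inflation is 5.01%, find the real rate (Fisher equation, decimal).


Formula: (1 + r_real) = (1 + r_nom) / (1 + inflation)
Substituting: (1 + r_real) = 1.0384 / 1.0501
(1 + r_real) = 0.988858
r_real = 0.988858 - 1 = -0.011142

-0.011142


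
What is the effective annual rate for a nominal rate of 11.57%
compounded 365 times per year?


Formula: EAR = (1 + r/m)^m - 1
Period rate: r/m = 0.1157 / 365 = 0.000317
Compounding: (1 + 0.000317)^365 = 1.122638
EAR = 1.122638 - 1 = 0.122638

0.122638


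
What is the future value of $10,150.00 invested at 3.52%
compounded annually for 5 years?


Formula: FV = P * (1 + r)^n
Substituting: FV = $10,150.00 * (1 + 0.0352)^5
Growth factor: (1.0352)^5 = 1.188834
FV = $10,150.00 * 1.188834 = $12,066.67

$12,066.67


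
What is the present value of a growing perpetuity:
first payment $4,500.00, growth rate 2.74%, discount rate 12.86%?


Formula: PV = C / (r - g)
Spread: r - g = 0.1286 - 0.0274 = 0.1012
Substituting: PV = $4,500.00 / 0.1012
PV = $44,466.40

$44,466.40


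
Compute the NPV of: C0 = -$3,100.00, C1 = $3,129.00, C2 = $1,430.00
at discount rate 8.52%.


Formula: NPV = C0 + C1/(1+r) + C2/(1+r)^2
Discount C1: $3,129.00 / (1 + 0.0852) = $2,883.34
Discount C2: $1,430.00 / (1 + 0.0852)^2 = $1,214.27
NPV = -$3,100.00 + $2,883.34 + $1,214.27 = $997.61

$997.61


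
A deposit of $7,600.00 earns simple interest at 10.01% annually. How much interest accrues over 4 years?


Formula: I = P * r * t
Substituting: I = $7,600.00 * 0.1001 * 4
Step: I = $7,600.00 * 0.4004
I = $3,043.04

$3,043.04


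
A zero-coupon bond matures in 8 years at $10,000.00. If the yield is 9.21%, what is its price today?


Formula: Price = FV / (1 + r)^n
Substituting: Price = $10,000.00 / (1 + 0.0921)^8
Discount factor: (1.0921)^8 = 2.023482
Price = $10,000.00 / 2.023482 = $4,941.98

$4,941.98


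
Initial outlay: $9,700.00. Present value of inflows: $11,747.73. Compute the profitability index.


Formula: PI = PV(cash flows) / initial investment
Substituting: PI = $11,747.73 / $9,700.00
PI = 1.2111

1.2111


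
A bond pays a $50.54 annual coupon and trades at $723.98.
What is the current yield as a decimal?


Formula: Current yield = annual coupon / price
Substituting: CY = $50.54 / $723.98
CY = 0.069809

0.069809


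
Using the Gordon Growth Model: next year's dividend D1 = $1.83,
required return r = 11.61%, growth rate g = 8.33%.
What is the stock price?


Formula: P = D1 / (r - g)
Spread: r - g = 0.1161 - 0.0833 = 0.0328
Substituting: P = $1.83 / 0.0328
P = $55.79

$55.79


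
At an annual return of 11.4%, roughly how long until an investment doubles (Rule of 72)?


Formula: Years ≈ 72 / r
Substituting: Years ≈ 72 / 11.4
Years ≈ 6.3

6.3 years


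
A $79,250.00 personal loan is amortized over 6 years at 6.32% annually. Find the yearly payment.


Formula: PMT = PV * r / (1 - (1+r)^(-n))
Denominator: 1 - (1 + 0.0632)^(-6) = 0.307675
Numerator: $79,250.00 * 0.0632 = 5008.6
PMT = 5008.6 / 0.307675 = $16,278.88

$16,278.88


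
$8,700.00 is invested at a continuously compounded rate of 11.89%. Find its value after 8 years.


Formula: FV = P * e^(r*t)
Exponent: r*t = 0.1189 * 8 = 0.9512
e^(0.9512) = 2.588814
FV = $8,700.00 * 2.588814 = $22,522.69

$22,522.69


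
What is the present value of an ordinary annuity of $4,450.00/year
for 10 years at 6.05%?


Formula: PV = PMT * (1 - (1+r)^(-n)) / r
Discount factor: (1 + 0.0605)^(-10) = 0.555768
Bracket: 1 - 0.555768 = 0.444232
PV = $4,450.00 * 0.444232 / 0.0605 = $32,674.94

$32,674.94


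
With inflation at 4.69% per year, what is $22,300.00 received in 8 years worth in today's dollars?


Formula: Real value = nominal / (1 + inflation)^years
Price level: (1 + 0.0469)^8 = 1.442918
Real value = $22,300.00 / 1.442918 = $15,454.80

$15,454.80


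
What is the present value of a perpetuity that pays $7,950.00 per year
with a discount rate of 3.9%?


Formula: PV = C / r
Substituting: PV = $7,950.00 / 0.039
PV = $203,846.15

$203,846.15


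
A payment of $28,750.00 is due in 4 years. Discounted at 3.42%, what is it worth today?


Formula: PV = FV / (1 + r)^n
Substituting: PV = $28,750.00 / (1 + 0.0342)^4
Discount factor: (1.0342)^4 = 1.143979
PV = $28,750.00 / 1.143979 = $25,131.58

$25,131.58


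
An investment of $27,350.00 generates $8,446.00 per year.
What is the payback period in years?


Formula: Payback = investment / annual cash flow
Substituting: Payback = $27,350.00 / $8,446.00
Payback = 3.2382 years

3.2382 years


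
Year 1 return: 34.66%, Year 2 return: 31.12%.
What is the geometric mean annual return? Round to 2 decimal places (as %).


Formula: Geometric mean = ((1+r1)*(1+r2))^(1/2) - 1
Product: (1 + 0.3466) * (1 + 0.3112) = 1.3466 * 1.3112 = 1.765662
Square root: 1.765662^0.5 = 1.328782
Geometric mean = 1.328782 - 1 = 0.328782
As percentage: 32.88%

32.88%


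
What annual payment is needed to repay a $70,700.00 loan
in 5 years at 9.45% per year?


Formula: PMT = PV * r / (1 - (1+r)^(-n))
Denominator: 1 - (1 + 0.0945)^(-5) = 0.36332
Numerator: $70,700.00 * 0.0945 = 6681.15
PMT = 6681.15 / 0.36332 = $18,389.16

$18,389.16


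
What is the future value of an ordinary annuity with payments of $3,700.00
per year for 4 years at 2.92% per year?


Formula: FV = PMT * ((1+r)^n - 1) / r
Growth factor: (1 + 0.0292)^4 = 1.122016
Numerator: 1.122016 - 1 = 0.122016
FV = $3,700.00 * 0.122016 / 0.0292 = $15,460.95

$15,460.95


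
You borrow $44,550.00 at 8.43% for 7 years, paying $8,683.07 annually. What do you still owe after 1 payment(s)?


Formula: Balance = PV*(1+r)^k - PMT*((1+r)^k - 1)/r
Growth: (1 + 0.0843)^1 = 1.0843
Accumulated factor: ((1+r)^k - 1)/r = 1.0
Balance = $44,550.00 * 1.0843 - $8,683.07 * 1.0
Balance = $39,622.50

$39,622.50


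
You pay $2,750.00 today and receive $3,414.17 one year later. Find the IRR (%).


Formula: IRR = C1/C0 - 1
Substituting: IRR = $3,414.17 / $2,750.00 - 1
Ratio: 1.241516 - 1 = 0.241516
IRR = 24.1516%

24.1516%


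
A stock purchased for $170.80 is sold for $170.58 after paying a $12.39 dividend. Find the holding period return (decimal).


Formula: HPR = (P1 - P0 + D) / P0
Gain: $170.58 - $170.80 + $12.39 = $12.17
HPR = $12.17 / $170.80 = 0.0713

0.0713


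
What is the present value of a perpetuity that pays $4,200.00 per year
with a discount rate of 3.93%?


Formula: PV = C / r
Substituting: PV = $4,200.00 / 0.0393
PV = $106,870.23

$106,870.23


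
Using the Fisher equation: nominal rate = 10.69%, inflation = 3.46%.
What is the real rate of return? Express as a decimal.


Formula: (1 + r_real) = (1 + r_nom) / (1 + inflation)
Substituting: (1 + r_real) = 1.1069 / 1.0346
(1 + r_real) = 1.069882
r_real = 1.069882 - 1 = 0.069882

0.069882


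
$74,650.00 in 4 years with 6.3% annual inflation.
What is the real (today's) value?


Formula: Real value = nominal / (1 + inflation)^years
Price level: (1 + 0.063)^4 = 1.27683
Real value = $74,650.00 / 1.27683 = $58,465.11

$58,465.11


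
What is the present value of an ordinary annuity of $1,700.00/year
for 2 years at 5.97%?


Formula: PV = PMT * (1 - (1+r)^(-n)) / r
Discount factor: (1 + 0.0597)^(-2) = 0.8905
Bracket: 1 - 0.8905 = 0.1095
PV = $1,700.00 * 0.1095 / 0.0597 = $3,118.08

$3,118.08


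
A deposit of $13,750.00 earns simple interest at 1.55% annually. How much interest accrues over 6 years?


Formula: I = P * r * t
Substituting: I = $13,750.00 * 0.0155 * 6
Step: I = $13,750.00 * 0.093
I = $1,278.75

$1,278.75


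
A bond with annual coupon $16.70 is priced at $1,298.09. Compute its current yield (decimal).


Formula: Current yield = annual coupon / price
Substituting: CY = $16.70 / $1,298.09
CY = 0.012865

0.012865


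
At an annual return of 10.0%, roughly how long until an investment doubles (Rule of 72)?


Formula: Years ≈ 72 / r
Substituting: Years ≈ 72 / 10.0
Years ≈ 7.2

7.2 years


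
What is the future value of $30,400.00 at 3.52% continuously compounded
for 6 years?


Formula: FV = P * e^(r*t)
Exponent: r*t = 0.0352 * 6 = 0.2112
e^(0.2112) = 1.235159
FV = $30,400.00 * 1.235159 = $37,548.84

$37,548.84


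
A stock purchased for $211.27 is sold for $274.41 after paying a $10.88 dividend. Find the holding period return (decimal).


Formula: HPR = (P1 - P0 + D) / P0
Gain: $274.41 - $211.27 + $10.88 = $74.02
HPR = $74.02 / $211.27 = 0.3504

0.3504


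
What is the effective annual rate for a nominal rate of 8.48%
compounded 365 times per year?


Formula: EAR = (1 + r/m)^m - 1
Period rate: r/m = 0.0848 / 365 = 0.000232
Compounding: (1 + 0.000232)^365 = 1.088489
EAR = 1.088489 - 1 = 0.088489

0.088489


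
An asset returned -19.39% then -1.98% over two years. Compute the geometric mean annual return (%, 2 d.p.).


Formula: Geometric mean = ((1+r1)*(1+r2))^(1/2) - 1
Product: (1 + -0.1939) * (1 + -0.0198) = 0.8061 * 0.9802 = 0.790139
Square root: 0.790139^0.5 = 0.888898
Geometric mean = 0.888898 - 1 = -0.111102
As percentage: -11.11%

-11.11%


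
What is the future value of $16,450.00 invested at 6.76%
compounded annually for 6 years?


Formula: FV = P * (1 + r)^n
Substituting: FV = $16,450.00 * (1 + 0.0676)^6
Growth factor: (1.0676)^6 = 1.480647
FV = $16,450.00 * 1.480647 = $24,356.64

$24,356.64


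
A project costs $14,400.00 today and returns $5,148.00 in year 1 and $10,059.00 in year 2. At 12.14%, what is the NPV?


Formula: NPV = C0 + C1/(1+r) + C2/(1+r)^2
Discount C1: $5,148.00 / (1 + 0.1214) = $4,590.69
Discount C2: $10,059.00 / (1 + 0.1214)^2 = $7,998.96
NPV = -$14,400.00 + $4,590.69 + $7,998.96 = -$1,810.35

-$1,810.35


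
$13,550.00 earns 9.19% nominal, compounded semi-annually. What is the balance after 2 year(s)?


Formula: FV = P * (1 + r/m)^(m*t)
Period rate: r/m = 0.0919 / 2 = 0.04595
Total periods: m*t = 2 * 2 = 4
Growth factor: (1 + 0.04595)^4 = 1.196861
FV = $13,550.00 * 1.196861 = $16,217.47

$16,217.47


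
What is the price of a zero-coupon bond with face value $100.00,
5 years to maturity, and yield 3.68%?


Formula: Price = FV / (1 + r)^n
Substituting: Price = $100.00 / (1 + 0.0368)^5
Discount factor: (1.0368)^5 = 1.19805
Price = $100.00 / 1.19805 = $83.47

$83.47


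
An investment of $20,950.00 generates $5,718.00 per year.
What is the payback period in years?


Formula: Payback = investment / annual cash flow
Substituting: Payback = $20,950.00 / $5,718.00
Payback = 3.6639 years

3.6639 years


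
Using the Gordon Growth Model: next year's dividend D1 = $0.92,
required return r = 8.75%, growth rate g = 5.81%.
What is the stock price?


Formula: P = D1 / (r - g)
Spread: r - g = 0.0875 - 0.0581 = 0.0294
Substituting: P = $0.92 / 0.0294
P = $31.29

$31.29


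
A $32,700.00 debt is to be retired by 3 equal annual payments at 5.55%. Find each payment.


Formula: PMT = PV * r / (1 - (1+r)^(-n))
Denominator: 1 - (1 + 0.0555)^(-3) = 0.149596
Numerator: $32,700.00 * 0.0555 = 1814.85
PMT = 1814.85 / 0.149596 = $12,131.67

$12,131.67


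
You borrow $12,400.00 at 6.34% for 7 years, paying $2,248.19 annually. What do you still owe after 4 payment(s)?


Formula: Balance = PV*(1+r)^k - PMT*((1+r)^k - 1)/r
Growth: (1 + 0.0634)^4 = 1.278753
Accumulated factor: ((1+r)^k - 1)/r = 4.396733
Balance = $12,400.00 * 1.278753 - $2,248.19 * 4.396733
Balance = $5,971.84

$5,971.84


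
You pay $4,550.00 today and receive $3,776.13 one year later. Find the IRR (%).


Formula: IRR = C1/C0 - 1
Substituting: IRR = $3,776.13 / $4,550.00 - 1
Ratio: 0.829919 - 1 = -0.170081
IRR = -17.0081%

-17.0081%


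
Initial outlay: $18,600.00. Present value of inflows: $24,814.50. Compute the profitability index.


Formula: PI = PV(cash flows) / initial investment
Substituting: PI = $24,814.50 / $18,600.00
PI = 1.3341

1.3341


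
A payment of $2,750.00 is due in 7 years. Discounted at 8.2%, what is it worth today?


Formula: PV = FV / (1 + r)^n
Substituting: PV = $2,750.00 / (1 + 0.082)^7
Discount factor: (1.082)^7 = 1.736164
PV = $2,750.00 / 1.736164 = $1,583.95

$1,583.95


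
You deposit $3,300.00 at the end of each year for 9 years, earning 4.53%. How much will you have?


Formula: FV = PMT * ((1+r)^n - 1) / r
Growth factor: (1 + 0.0453)^9 = 1.489939
Numerator: 1.489939 - 1 = 0.489939
FV = $3,300.00 * 0.489939 / 0.0453 = $35,690.94

$35,690.94


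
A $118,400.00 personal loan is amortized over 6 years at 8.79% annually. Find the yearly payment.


Formula: PMT = PV * r / (1 - (1+r)^(-n))
Denominator: 1 - (1 + 0.0879)^(-6) = 0.396793
Numerator: $118,400.00 * 0.0879 = 10407.36
PMT = 10407.36 / 0.396793 = $26,228.67

$26,228.67


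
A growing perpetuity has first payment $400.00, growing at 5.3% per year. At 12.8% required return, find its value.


Formula: PV = C / (r - g)
Spread: r - g = 0.128 - 0.053 = 0.075
Substituting: PV = $400.00 / 0.075
PV = $5,333.33

$5,333.33


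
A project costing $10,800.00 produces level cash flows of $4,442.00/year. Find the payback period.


Formula: Payback = investment / annual cash flow
Substituting: Payback = $10,800.00 / $4,442.00
Payback = 2.4313 years

2.4313 years


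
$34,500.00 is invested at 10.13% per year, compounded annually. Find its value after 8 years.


Formula: FV = P * (1 + r)^n
Substituting: FV = $34,500.00 * (1 + 0.1013)^8
Growth factor: (1.1013)^8 = 2.163939
FV = $34,500.00 * 2.163939 = $74,655.91

$74,655.91


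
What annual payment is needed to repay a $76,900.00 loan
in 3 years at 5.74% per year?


Formula: PMT = PV * r / (1 - (1+r)^(-n))
Denominator: 1 - (1 + 0.0574)^(-3) = 0.154172
Numerator: $76,900.00 * 0.0574 = 4414.06
PMT = 4414.06 / 0.154172 = $28,630.76

$28,630.76


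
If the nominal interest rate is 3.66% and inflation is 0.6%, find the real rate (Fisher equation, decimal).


Formula: (1 + r_real) = (1 + r_nom) / (1 + inflation)
Substituting: (1 + r_real) = 1.0366 / 1.006
(1 + r_real) = 1.030417
r_real = 1.030417 - 1 = 0.030417

0.030417


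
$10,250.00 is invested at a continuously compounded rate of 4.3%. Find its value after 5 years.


Formula: FV = P * e^(r*t)
Exponent: r*t = 0.043 * 5 = 0.215
e^(0.215) = 1.239862
FV = $10,250.00 * 1.239862 = $12,708.58

$12,708.58


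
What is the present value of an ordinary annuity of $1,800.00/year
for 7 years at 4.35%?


Formula: PV = PMT * (1 - (1+r)^(-n)) / r
Discount factor: (1 + 0.0435)^(-7) = 0.742254
Bracket: 1 - 0.742254 = 0.257746
PV = $1,800.00 * 0.257746 / 0.0435 = $10,665.33

$10,665.33


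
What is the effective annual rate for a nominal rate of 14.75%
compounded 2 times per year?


Formula: EAR = (1 + r/m)^m - 1
Period rate: r/m = 0.1475 / 2 = 0.07375
Compounding: (1 + 0.07375)^2 = 1.152939
EAR = 1.152939 - 1 = 0.152939

0.152939


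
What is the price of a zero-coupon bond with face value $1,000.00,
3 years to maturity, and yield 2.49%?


Formula: Price = FV / (1 + r)^n
Substituting: Price = $1,000.00 / (1 + 0.0249)^3
Discount factor: (1.0249)^3 = 1.076575
Price = $1,000.00 / 1.076575 = $928.87

$928.87


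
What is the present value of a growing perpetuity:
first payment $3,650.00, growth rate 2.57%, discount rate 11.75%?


Formula: PV = C / (r - g)
Spread: r - g = 0.1175 - 0.0257 = 0.0918
Substituting: PV = $3,650.00 / 0.0918
PV = $39,760.35

$39,760.35


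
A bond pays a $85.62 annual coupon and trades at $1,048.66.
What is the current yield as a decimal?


Formula: Current yield = annual coupon / price
Substituting: CY = $85.62 / $1,048.66
CY = 0.081647

0.081647


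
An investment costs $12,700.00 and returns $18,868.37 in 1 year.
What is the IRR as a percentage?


Formula: IRR = C1/C0 - 1
Substituting: IRR = $18,868.37 / $12,700.00 - 1
Ratio: 1.485698 - 1 = 0.485698
IRR = 48.5698%

48.5698%


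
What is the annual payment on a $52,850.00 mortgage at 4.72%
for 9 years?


Formula: PMT = PV * r / (1 - (1+r)^(-n))
Denominator: 1 - (1 + 0.0472)^(-9) = 0.339712
Numerator: $52,850.00 * 0.0472 = 2494.52
PMT = 2494.52 / 0.339712 = $7,343.04

$7,343.04


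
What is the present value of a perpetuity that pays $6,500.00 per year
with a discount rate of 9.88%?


Formula: PV = C / r
Substituting: PV = $6,500.00 / 0.0988
PV = $65,789.47

$65,789.47


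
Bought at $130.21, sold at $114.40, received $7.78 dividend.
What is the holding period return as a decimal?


Formula: HPR = (P1 - P0 + D) / P0
Gain: $114.40 - $130.21 + $7.78 = -$8.03
HPR = -$8.03 / $130.21 = -0.0617

-0.0617


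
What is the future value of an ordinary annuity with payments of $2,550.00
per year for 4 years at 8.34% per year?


Formula: FV = PMT * ((1+r)^n - 1) / r
Growth factor: (1 + 0.0834)^4 = 1.377702
Numerator: 1.377702 - 1 = 0.377702
FV = $2,550.00 * 0.377702 / 0.0834 = $11,548.45

$11,548.45


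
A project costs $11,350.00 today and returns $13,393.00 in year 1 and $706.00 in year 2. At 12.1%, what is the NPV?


Formula: NPV = C0 + C1/(1+r) + C2/(1+r)^2
Discount C1: $13,393.00 / (1 + 0.121) = $11,947.37
Discount C2: $706.00 / (1 + 0.121)^2 = $561.82
NPV = -$11,350.00 + $11,947.37 + $561.82 = $1,159.18

$1,159.18


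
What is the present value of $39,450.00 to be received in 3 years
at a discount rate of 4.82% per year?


Formula: PV = FV / (1 + r)^n
Substituting: PV = $39,450.00 / (1 + 0.0482)^3
Discount factor: (1.0482)^3 = 1.151682
PV = $39,450.00 / 1.151682 = $34,254.26

$34,254.26


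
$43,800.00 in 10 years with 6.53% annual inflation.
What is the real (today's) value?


Formula: Real value = nominal / (1 + inflation)^years
Price level: (1 + 0.0653)^10 = 1.882432
Real value = $43,800.00 / 1.882432 = $23,267.77

$23,267.77


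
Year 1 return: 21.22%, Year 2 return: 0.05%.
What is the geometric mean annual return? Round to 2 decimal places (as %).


Formula: Geometric mean = ((1+r1)*(1+r2))^(1/2) - 1
Product: (1 + 0.2122) * (1 + 0.0005) = 1.2122 * 1.0005 = 1.212806
Square root: 1.212806^0.5 = 1.101275
Geometric mean = 1.101275 - 1 = 0.101275
As percentage: 10.13%

10.13%


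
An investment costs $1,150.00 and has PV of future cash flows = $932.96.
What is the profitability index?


Formula: PI = PV(cash flows) / initial investment
Substituting: PI = $932.96 / $1,150.00
PI = 0.8113

0.8113


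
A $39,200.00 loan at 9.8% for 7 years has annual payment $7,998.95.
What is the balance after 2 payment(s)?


Formula: Balance = PV*(1+r)^k - PMT*((1+r)^k - 1)/r
Growth: (1 + 0.098)^2 = 1.205604
Accumulated factor: ((1+r)^k - 1)/r = 2.098
Balance = $39,200.00 * 1.205604 - $7,998.95 * 2.098
Balance = $30,477.88

$30,477.88


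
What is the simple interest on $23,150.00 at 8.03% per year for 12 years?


Formula: I = P * r * t
Substituting: I = $23,150.00 * 0.0803 * 12
Step: I = $23,150.00 * 0.9636
I = $22,307.34

$22,307.34


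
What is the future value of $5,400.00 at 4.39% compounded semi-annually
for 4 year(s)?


Formula: FV = P * (1 + r/m)^(m*t)
Period rate: r/m = 0.0439 / 2 = 0.02195
Total periods: m*t = 2 * 4 = 8
Growth factor: (1 + 0.02195)^8 = 1.189699
FV = $5,400.00 * 1.189699 = $6,424.38

$6,424.38


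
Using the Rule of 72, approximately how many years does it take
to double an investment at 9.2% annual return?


Formula: Years ≈ 72 / r
Substituting: Years ≈ 72 / 9.2
Years ≈ 7.8

7.8 years


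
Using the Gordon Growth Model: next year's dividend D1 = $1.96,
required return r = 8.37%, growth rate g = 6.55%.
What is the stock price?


Formula: P = D1 / (r - g)
Spread: r - g = 0.0837 - 0.0655 = 0.0182
Substituting: P = $1.96 / 0.0182
P = $107.69

$107.69


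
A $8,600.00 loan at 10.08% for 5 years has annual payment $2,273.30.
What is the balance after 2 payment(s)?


Formula: Balance = PV*(1+r)^k - PMT*((1+r)^k - 1)/r
Growth: (1 + 0.1008)^2 = 1.211761
Accumulated factor: ((1+r)^k - 1)/r = 2.1008
Balance = $8,600.00 * 1.211761 - $2,273.30 * 2.1008
Balance = $5,645.39

$5,645.39


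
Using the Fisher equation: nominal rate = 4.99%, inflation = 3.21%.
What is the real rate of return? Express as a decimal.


Formula: (1 + r_real) = (1 + r_nom) / (1 + inflation)
Substituting: (1 + r_real) = 1.0499 / 1.0321
(1 + r_real) = 1.017246
r_real = 1.017246 - 1 = 0.017246

0.017246


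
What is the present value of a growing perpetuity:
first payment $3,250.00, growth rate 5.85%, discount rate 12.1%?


Formula: PV = C / (r - g)
Spread: r - g = 0.121 - 0.0585 = 0.0625
Substituting: PV = $3,250.00 / 0.0625
PV = $52,000.00

$52,000.00


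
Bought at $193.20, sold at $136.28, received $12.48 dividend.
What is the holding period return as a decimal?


Formula: HPR = (P1 - P0 + D) / P0
Gain: $136.28 - $193.20 + $12.48 = -$44.44
HPR = -$44.44 / $193.20 = -0.23

-0.23


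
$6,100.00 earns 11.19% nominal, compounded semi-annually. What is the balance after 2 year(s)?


Formula: FV = P * (1 + r/m)^(m*t)
Period rate: r/m = 0.1119 / 2 = 0.05595
Total periods: m*t = 2 * 2 = 4
Growth factor: (1 + 0.05595)^4 = 1.243293
FV = $6,100.00 * 1.243293 = $7,584.09

$7,584.09


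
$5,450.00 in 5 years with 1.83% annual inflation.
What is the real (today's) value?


Formula: Real value = nominal / (1 + inflation)^years
Price level: (1 + 0.0183)^5 = 1.094911
Real value = $5,450.00 / 1.094911 = $4,977.57

$4,977.57


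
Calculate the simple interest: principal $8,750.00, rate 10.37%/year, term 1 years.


Formula: I = P * r * t
Substituting: I = $8,750.00 * 0.1037 * 1
Step: I = $8,750.00 * 0.1037
I = $907.38

$907.38


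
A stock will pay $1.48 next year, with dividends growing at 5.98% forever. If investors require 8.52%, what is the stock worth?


Formula: P = D1 / (r - g)
Spread: r - g = 0.0852 - 0.0598 = 0.0254
Substituting: P = $1.48 / 0.0254
P = $58.27

$58.27


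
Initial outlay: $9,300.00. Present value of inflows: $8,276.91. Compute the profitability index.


Formula: PI = PV(cash flows) / initial investment
Substituting: PI = $8,276.91 / $9,300.00
PI = 0.89

0.89


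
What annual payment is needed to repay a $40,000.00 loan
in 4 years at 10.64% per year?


Formula: PMT = PV * r / (1 - (1+r)^(-n))
Denominator: 1 - (1 + 0.1064)^(-4) = 0.332654
Numerator: $40,000.00 * 0.1064 = 4256.0
PMT = 4256.0 / 0.332654 = $12,794.09

$12,794.09


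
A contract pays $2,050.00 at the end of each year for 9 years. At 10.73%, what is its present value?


Formula: PV = PMT * (1 - (1+r)^(-n)) / r
Discount factor: (1 + 0.1073)^(-9) = 0.399588
Bracket: 1 - 0.399588 = 0.600412
PV = $2,050.00 * 0.600412 / 0.1073 = $11,471.06

$11,471.06


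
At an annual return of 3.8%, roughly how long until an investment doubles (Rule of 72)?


Formula: Years ≈ 72 / r
Substituting: Years ≈ 72 / 3.8
Years ≈ 18.9

18.9 years


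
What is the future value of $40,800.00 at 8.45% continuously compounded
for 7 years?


Formula: FV = P * e^(r*t)
Exponent: r*t = 0.0845 * 7 = 0.5915
e^(0.5915) = 1.806696
FV = $40,800.00 * 1.806696 = $73,713.21

$73,713.21


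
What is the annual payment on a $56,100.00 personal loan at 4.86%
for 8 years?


Formula: PMT = PV * r / (1 - (1+r)^(-n))
Denominator: 1 - (1 + 0.0486)^(-8) = 0.315898
Numerator: $56,100.00 * 0.0486 = 2726.46
PMT = 2726.46 / 0.315898 = $8,630.84

$8,630.84


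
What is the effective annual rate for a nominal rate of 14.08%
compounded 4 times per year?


Formula: EAR = (1 + r/m)^m - 1
Period rate: r/m = 0.1408 / 4 = 0.0352
Compounding: (1 + 0.0352)^4 = 1.14841
EAR = 1.14841 - 1 = 0.14841

0.14841


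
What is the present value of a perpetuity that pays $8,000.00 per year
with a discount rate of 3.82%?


Formula: PV = C / r
Substituting: PV = $8,000.00 / 0.0382
PV = $209,424.08

$209,424.08


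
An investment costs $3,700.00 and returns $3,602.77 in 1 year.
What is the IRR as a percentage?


Formula: IRR = C1/C0 - 1
Substituting: IRR = $3,602.77 / $3,700.00 - 1
Ratio: 0.973722 - 1 = -0.026278
IRR = -2.6278%

-2.6278%


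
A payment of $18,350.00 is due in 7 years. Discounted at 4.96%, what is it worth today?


Formula: PV = FV / (1 + r)^n
Substituting: PV = $18,350.00 / (1 + 0.0496)^7
Discount factor: (1.0496)^7 = 1.403352
PV = $18,350.00 / 1.403352 = $13,075.83

$13,075.83


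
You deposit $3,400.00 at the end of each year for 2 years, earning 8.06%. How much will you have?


Formula: FV = PMT * ((1+r)^n - 1) / r
Growth factor: (1 + 0.0806)^2 = 1.167696
Numerator: 1.167696 - 1 = 0.167696
FV = $3,400.00 * 0.167696 / 0.0806 = $7,074.04

$7,074.04


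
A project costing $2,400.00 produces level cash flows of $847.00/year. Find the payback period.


Formula: Payback = investment / annual cash flow
Substituting: Payback = $2,400.00 / $847.00
Payback = 2.8335 years

2.8335 years


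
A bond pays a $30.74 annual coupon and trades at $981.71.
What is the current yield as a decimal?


Formula: Current yield = annual coupon / price
Substituting: CY = $30.74 / $981.71
CY = 0.031313

0.031313


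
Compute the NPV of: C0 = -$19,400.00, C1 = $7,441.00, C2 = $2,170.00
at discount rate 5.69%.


Formula: NPV = C0 + C1/(1+r) + C2/(1+r)^2
Discount C1: $7,441.00 / (1 + 0.0569) = $7,040.40
Discount C2: $2,170.00 / (1 + 0.0569)^2 = $1,942.64
NPV = -$19,400.00 + $7,040.40 + $1,942.64 = -$10,416.96

-$10,416.96


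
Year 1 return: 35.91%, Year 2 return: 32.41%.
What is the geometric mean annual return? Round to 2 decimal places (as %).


Formula: Geometric mean = ((1+r1)*(1+r2))^(1/2) - 1
Product: (1 + 0.3591) * (1 + 0.3241) = 1.3591 * 1.3241 = 1.799584
Square root: 1.799584^0.5 = 1.341486
Geometric mean = 1.341486 - 1 = 0.341486
As percentage: 34.15%

34.15%


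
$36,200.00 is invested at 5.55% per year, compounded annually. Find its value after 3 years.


Formula: FV = P * (1 + r)^n
Substituting: FV = $36,200.00 * (1 + 0.0555)^3
Growth factor: (1.0555)^3 = 1.175912
FV = $36,200.00 * 1.175912 = $42,568.00

$42,568.00


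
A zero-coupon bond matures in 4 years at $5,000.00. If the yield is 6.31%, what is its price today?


Formula: Price = FV / (1 + r)^n
Substituting: Price = $5,000.00 / (1 + 0.0631)^4
Discount factor: (1.0631)^4 = 1.27731
Price = $5,000.00 / 1.27731 = $3,914.48

$3,914.48


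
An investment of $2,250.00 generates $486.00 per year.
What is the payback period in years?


Formula: Payback = investment / annual cash flow
Substituting: Payback = $2,250.00 / $486.00
Payback = 4.6296 years

4.6296 years


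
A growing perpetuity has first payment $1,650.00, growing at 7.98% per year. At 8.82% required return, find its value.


Formula: PV = C / (r - g)
Spread: r - g = 0.0882 - 0.0798 = 0.0084
Substituting: PV = $1,650.00 / 0.0084
PV = $196,428.57

$196,428.57


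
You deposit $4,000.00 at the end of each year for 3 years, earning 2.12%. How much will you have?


Formula: FV = PMT * ((1+r)^n - 1) / r
Growth factor: (1 + 0.0212)^3 = 1.064958
Numerator: 1.064958 - 1 = 0.064958
FV = $4,000.00 * 0.064958 / 0.0212 = $12,256.20

$12,256.20


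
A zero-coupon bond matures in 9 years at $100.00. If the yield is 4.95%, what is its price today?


Formula: Price = FV / (1 + r)^n
Substituting: Price = $100.00 / (1 + 0.0495)^9
Discount factor: (1.0495)^9 = 1.544692
Price = $100.00 / 1.544692 = $64.74

$64.74


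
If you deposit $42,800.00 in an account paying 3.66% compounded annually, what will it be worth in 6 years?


Formula: FV = P * (1 + r)^n
Substituting: FV = $42,800.00 * (1 + 0.0366)^6
Growth factor: (1.0366)^6 = 1.240701
FV = $42,800.00 * 1.240701 = $53,102.01

$53,102.01


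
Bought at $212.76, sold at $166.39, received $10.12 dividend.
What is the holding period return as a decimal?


Formula: HPR = (P1 - P0 + D) / P0
Gain: $166.39 - $212.76 + $10.12 = -$36.25
HPR = -$36.25 / $212.76 = -0.1704

-0.1704


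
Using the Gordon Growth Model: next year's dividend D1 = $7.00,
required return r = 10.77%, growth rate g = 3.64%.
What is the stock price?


Formula: P = D1 / (r - g)
Spread: r - g = 0.1077 - 0.0364 = 0.0713
Substituting: P = $7.00 / 0.0713
P = $98.18

$98.18


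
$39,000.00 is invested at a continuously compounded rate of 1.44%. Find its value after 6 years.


Formula: FV = P * e^(r*t)
Exponent: r*t = 0.0144 * 6 = 0.0864
e^(0.0864) = 1.090242
FV = $39,000.00 * 1.090242 = $42,519.45

$42,519.45


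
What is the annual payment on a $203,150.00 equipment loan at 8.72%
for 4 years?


Formula: PMT = PV * r / (1 - (1+r)^(-n))
Denominator: 1 - (1 + 0.0872)^(-4) = 0.284249
Numerator: $203,150.00 * 0.0872 = 17714.68
PMT = 17714.68 / 0.284249 = $62,321.09

$62,321.09


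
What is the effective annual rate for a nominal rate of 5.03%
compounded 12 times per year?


Formula: EAR = (1 + r/m)^m - 1
Period rate: r/m = 0.0503 / 12 = 0.004192
Compounding: (1 + 0.004192)^12 = 1.051476
EAR = 1.051476 - 1 = 0.051476

0.051476


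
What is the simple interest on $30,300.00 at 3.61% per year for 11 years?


Formula: I = P * r * t
Substituting: I = $30,300.00 * 0.0361 * 11
Step: I = $30,300.00 * 0.3971
I = $12,032.13

$12,032.13


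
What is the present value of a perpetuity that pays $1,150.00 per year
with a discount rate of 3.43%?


Formula: PV = C / r
Substituting: PV = $1,150.00 / 0.0343
PV = $33,527.70

$33,527.70


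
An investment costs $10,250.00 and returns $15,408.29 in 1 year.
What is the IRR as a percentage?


Formula: IRR = C1/C0 - 1
Substituting: IRR = $15,408.29 / $10,250.00 - 1
Ratio: 1.503248 - 1 = 0.503248
IRR = 50.3248%

50.3248%


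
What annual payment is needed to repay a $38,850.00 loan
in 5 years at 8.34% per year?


Formula: PMT = PV * r / (1 - (1+r)^(-n))
Denominator: 1 - (1 + 0.0834)^(-5) = 0.330029
Numerator: $38,850.00 * 0.0834 = 3240.09
PMT = 3240.09 / 0.330029 = $9,817.58

$9,817.58


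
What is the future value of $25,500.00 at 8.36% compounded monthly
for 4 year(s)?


Formula: FV = P * (1 + r/m)^(m*t)
Period rate: r/m = 0.0836 / 12 = 0.006967
Total periods: m*t = 12 * 4 = 48
Growth factor: (1 + 0.006967)^48 = 1.395483
FV = $25,500.00 * 1.395483 = $35,584.82

$35,584.82


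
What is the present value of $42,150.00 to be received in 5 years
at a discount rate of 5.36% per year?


Formula: PV = FV / (1 + r)^n
Substituting: PV = $42,150.00 / (1 + 0.0536)^5
Discount factor: (1.0536)^5 = 1.298311
PV = $42,150.00 / 1.298311 = $32,465.25

$32,465.25


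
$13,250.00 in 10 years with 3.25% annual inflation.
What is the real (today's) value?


Formula: Real value = nominal / (1 + inflation)^years
Price level: (1 + 0.0325)^10 = 1.376894
Real value = $13,250.00 / 1.376894 = $9,623.11

$9,623.11


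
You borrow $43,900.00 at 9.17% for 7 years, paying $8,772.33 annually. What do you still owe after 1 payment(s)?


Formula: Balance = PV*(1+r)^k - PMT*((1+r)^k - 1)/r
Growth: (1 + 0.0917)^1 = 1.0917
Accumulated factor: ((1+r)^k - 1)/r = 1.0
Balance = $43,900.00 * 1.0917 - $8,772.33 * 1.0
Balance = $39,153.30

$39,153.30


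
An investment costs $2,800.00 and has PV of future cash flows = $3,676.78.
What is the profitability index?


Formula: PI = PV(cash flows) / initial investment
Substituting: PI = $3,676.78 / $2,800.00
PI = 1.3131

1.3131


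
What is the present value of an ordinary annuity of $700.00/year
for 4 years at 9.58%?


Formula: PV = PMT * (1 - (1+r)^(-n)) / r
Discount factor: (1 + 0.0958)^(-4) = 0.693545
Bracket: 1 - 0.693545 = 0.306455
PV = $700.00 * 0.306455 / 0.0958 = $2,239.23

$2,239.23


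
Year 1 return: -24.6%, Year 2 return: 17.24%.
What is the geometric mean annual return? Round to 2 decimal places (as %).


Formula: Geometric mean = ((1+r1)*(1+r2))^(1/2) - 1
Product: (1 + -0.246) * (1 + 0.1724) = 0.754 * 1.1724 = 0.88399
Square root: 0.88399^0.5 = 0.940207
Geometric mean = 0.940207 - 1 = -0.059793
As percentage: -5.98%

-5.98%


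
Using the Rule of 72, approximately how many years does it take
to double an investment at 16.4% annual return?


Formula: Years ≈ 72 / r
Substituting: Years ≈ 72 / 16.4
Years ≈ 4.4

4.4 years


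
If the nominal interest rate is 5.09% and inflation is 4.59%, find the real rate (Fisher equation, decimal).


Formula: (1 + r_real) = (1 + r_nom) / (1 + inflation)
Substituting: (1 + r_real) = 1.0509 / 1.0459
(1 + r_real) = 1.004781
r_real = 1.004781 - 1 = 0.004781

0.004781


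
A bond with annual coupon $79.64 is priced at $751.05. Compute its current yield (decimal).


Formula: Current yield = annual coupon / price
Substituting: CY = $79.64 / $751.05
CY = 0.106038

0.106038


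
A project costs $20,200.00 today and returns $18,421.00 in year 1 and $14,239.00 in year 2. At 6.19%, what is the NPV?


Formula: NPV = C0 + C1/(1+r) + C2/(1+r)^2
Discount C1: $18,421.00 / (1 + 0.0619) = $17,347.21
Discount C2: $14,239.00 / (1 + 0.0619)^2 = $12,627.35
NPV = -$20,200.00 + $17,347.21 + $12,627.35 = $9,774.56

$9,774.56


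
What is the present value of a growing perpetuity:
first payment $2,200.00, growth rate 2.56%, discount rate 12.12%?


Formula: PV = C / (r - g)
Spread: r - g = 0.1212 - 0.0256 = 0.0956
Substituting: PV = $2,200.00 / 0.0956
PV = $23,012.55

$23,012.55


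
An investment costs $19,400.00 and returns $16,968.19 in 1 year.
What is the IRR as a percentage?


Formula: IRR = C1/C0 - 1
Substituting: IRR = $16,968.19 / $19,400.00 - 1
Ratio: 0.874649 - 1 = -0.125351
IRR = -12.5351%

-12.5351%
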